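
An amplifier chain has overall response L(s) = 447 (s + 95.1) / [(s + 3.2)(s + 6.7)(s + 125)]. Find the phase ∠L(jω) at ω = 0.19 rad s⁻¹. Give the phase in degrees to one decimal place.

-5.0 deg

∠(j0.19 + 95.1) = arctan(0.19/95.1) = 0.11°
∠(j0.19 + 3.2) = arctan(0.19/3.2) = 3.40°
∠(j0.19 + 6.7) = arctan(0.19/6.7) = 1.62°
∠(j0.19 + 125) = arctan(0.19/125) = 0.09°
∠L(j0.19) = 0.11° − (3.40° + 1.62° + 0.09°) = -4.99°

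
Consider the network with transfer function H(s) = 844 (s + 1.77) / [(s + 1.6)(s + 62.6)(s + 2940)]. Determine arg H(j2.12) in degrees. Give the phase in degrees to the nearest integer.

-5°

∠(j2.12 + 1.77) = arctan(2.12/1.77) = 50.14°
∠(j2.12 + 1.6) = arctan(2.12/1.6) = 52.96°
∠(j2.12 + 62.6) = arctan(2.12/62.6) = 1.94°
∠(j2.12 + 2940) = arctan(2.12/2940) = 0.04°
∠H(j2.12) = 50.14° − (52.96° + 1.94° + 0.04°) = -4.80°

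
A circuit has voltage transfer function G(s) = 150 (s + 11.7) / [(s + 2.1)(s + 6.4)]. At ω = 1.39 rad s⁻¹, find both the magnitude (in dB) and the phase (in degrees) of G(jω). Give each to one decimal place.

|j1.39 + 11.7| = √(1.39² + 11.7²) = 11.78
|j1.39 + 2.1| = √(1.39² + 2.1²) = 2.518
|j1.39 + 6.4| = √(1.39² + 6.4²) = 6.549
|G(j1.39)| = 150 × 11.78 / (2.518 × 6.549) = 107.16
20 log₁₀(107.16) = 40.60 dB
∠(j1.39 + 11.7) = arctan(1.39/11.7) = 6.78°
∠(j1.39 + 2.1) = arctan(1.39/2.1) = 33.50°
∠(j1.39 + 6.4) = arctan(1.39/6.4) = 12.25°
∠G(j1.39) = 6.78° − (33.50° + 12.25°) = -38.98°

|G| = 40.6 dB, ∠G = -39.0°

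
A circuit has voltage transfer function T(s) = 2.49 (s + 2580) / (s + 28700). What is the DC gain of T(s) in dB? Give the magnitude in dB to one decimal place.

T(0) = 2.49 × 2580 / 28700 = 0.22384
20 log₁₀(0.22384) = -13.00 dB

-13.0 dB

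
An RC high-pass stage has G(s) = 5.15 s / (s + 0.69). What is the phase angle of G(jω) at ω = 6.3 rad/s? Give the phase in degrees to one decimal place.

∠(j6.3) = 90.00°
∠(j6.3 + 0.69) = arctan(6.3/0.69) = 83.75°
∠G(j6.3) = 90.00° − 83.75° = 6.25°

6.3°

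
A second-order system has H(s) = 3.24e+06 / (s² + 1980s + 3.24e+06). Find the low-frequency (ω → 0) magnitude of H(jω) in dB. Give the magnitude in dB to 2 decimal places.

H(0) = 3.24e+06 / 3.24e+06 = 1
20 log₁₀(1) = 0.000 dB

0.00 dB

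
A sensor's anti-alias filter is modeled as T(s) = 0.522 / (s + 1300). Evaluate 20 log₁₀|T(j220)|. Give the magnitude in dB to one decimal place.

-68.0 dB

|j220 + 1300| = √(220² + 1300²) = 1318
|T(j220)| = 0.522 / 1318 = 0.00039591
20 log₁₀(0.00039591) = -68.05 dB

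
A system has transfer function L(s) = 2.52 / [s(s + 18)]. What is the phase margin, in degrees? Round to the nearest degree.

Gain crossover: |L(jω)| = 1 at ω ≈ 0.14 rad/s.
∠L(j0.14) = −90° − arctan(0.14/18) ≈ -90.45°
PM = 180° + (-90.45°) = 89.55°

90 deg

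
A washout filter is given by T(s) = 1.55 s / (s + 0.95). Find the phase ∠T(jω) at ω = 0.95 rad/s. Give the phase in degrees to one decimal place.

∠(j0.95) = 90.00°
∠(j0.95 + 0.95) = arctan(0.95/0.95) = 45.00°
∠T(j0.95) = 90.00° − 45.00° = 45.00°

45.0°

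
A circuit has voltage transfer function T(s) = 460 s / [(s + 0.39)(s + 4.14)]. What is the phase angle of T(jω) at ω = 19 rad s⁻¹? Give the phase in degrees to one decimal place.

-76.5°

∠(j19) = 90.00°
∠(j19 + 0.39) = arctan(19/0.39) = 88.82°
∠(j19 + 4.14) = arctan(19/4.14) = 77.71°
∠T(j19) = 90.00° − (88.82° + 77.71°) = -76.53°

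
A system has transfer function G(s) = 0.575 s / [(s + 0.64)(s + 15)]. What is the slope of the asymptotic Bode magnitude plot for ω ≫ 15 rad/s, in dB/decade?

-20 dB/decade

With 1 zero and 2 poles, the high-frequency asymptotic slope is 20 × (1 − 2) = -20 dB/decade.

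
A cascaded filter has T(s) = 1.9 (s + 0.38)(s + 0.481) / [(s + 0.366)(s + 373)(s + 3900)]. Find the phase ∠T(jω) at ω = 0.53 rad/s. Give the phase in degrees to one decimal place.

46.7 deg

∠(j0.53 + 0.38) = arctan(0.53/0.38) = 54.36°
∠(j0.53 + 0.481) = arctan(0.53/0.481) = 47.77°
∠(j0.53 + 0.366) = arctan(0.53/0.366) = 55.37°
∠(j0.53 + 373) = arctan(0.53/373) = 0.08°
∠(j0.53 + 3900) = arctan(0.53/3900) = 0.01°
∠T(j0.53) = 54.36° + 47.77° − (55.37° + 0.08° + 0.01°) = 46.67°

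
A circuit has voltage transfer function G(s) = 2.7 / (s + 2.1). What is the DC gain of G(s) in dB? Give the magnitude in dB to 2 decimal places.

2.18 dB

G(0) = 2.7 / 2.1 = 1.2857
20 log₁₀(1.2857) = 2.183 dB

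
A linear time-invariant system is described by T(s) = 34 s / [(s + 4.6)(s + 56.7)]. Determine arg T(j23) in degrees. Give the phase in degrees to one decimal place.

-10.8 deg

∠(j23) = 90.00°
∠(j23 + 4.6) = arctan(23/4.6) = 78.69°
∠(j23 + 56.7) = arctan(23/56.7) = 22.08°
∠T(j23) = 90.00° − (78.69° + 22.08°) = -10.77°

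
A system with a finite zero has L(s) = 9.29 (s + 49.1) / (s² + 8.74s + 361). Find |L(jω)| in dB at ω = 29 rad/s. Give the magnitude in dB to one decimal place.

-0.2 dB

|j29 + 49.1| = √(29² + 49.1²) = 57.02
|(j29)² + 8.74(j29) + 361| = |-480 + j253.46| = 542.8
|L(j29)| = 9.29 × 57.02 / 542.8 = 0.97596
20 log₁₀(0.97596) = -0.21 dB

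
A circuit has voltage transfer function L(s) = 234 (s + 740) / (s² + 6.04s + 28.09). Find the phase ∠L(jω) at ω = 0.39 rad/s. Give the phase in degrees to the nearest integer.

-5°

∠(j0.39 + 740) = arctan(0.39/740) = 0.03°
∠[(j0.39)² + 6.04(j0.39) + 28.09] = ∠[27.938 + j2.3556] = 4.82°
∠L(j0.39) = 0.03° − 4.82° = -4.79°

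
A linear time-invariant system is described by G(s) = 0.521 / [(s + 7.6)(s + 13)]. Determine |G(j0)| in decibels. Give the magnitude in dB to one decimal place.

G(0) = 0.521 / (7.6 × 13) = 0.0052733
20 log₁₀(0.0052733) = -45.56 dB

-45.6 dB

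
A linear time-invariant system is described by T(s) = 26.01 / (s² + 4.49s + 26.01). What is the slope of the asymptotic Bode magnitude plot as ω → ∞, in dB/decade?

With 0 zeros and 2 poles, the high-frequency asymptotic slope is 20 × (0 − 2) = -40 dB/decade.

-40 dB/decade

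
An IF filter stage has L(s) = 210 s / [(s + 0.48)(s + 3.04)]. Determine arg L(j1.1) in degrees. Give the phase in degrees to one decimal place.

3.7°

∠(j1.1) = 90.00°
∠(j1.1 + 0.48) = arctan(1.1/0.48) = 66.43°
∠(j1.1 + 3.04) = arctan(1.1/3.04) = 19.89°
∠L(j1.1) = 90.00° − (66.43° + 19.89°) = 3.68°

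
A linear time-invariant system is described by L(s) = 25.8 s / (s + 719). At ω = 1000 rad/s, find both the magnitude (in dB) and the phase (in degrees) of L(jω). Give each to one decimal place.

|L| = 26.4 dB, ∠L = 35.7°

|j1000| = 1000
|j1000 + 719| = √(1000² + 719²) = 1232
|L(j1000)| = 25.8 × 1000 / 1232 = 20.948
20 log₁₀(20.948) = 26.42 dB
∠(j1000) = 90.00°
∠(j1000 + 719) = arctan(1000/719) = 54.28°
∠L(j1000) = 90.00° − 54.28° = 35.72°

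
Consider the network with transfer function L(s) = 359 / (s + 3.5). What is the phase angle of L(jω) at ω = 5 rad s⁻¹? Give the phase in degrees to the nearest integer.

∠(j5 + 3.5) = arctan(5/3.5) = 55.01°
∠L(j5) = −55.01° = -55.01°

-55 deg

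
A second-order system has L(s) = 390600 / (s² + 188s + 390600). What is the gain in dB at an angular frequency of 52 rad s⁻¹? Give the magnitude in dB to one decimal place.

|(j52)² + 188(j52) + 390600| = |3.879e+05 + j9776| = 3.88e+05
|L(j52)| = 390600 / 3.88e+05 = 1.0067
20 log₁₀(1.0067) = 0.06 dB

0.1 dB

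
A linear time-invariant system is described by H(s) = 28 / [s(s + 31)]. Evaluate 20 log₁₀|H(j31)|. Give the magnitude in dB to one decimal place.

-33.7 dB

|j31 + 31| = √(31² + 31²) = 43.84
|j31| = 31
|H(j31)| = 28 / (43.84 × 31) = 0.020602
20 log₁₀(0.020602) = -33.72 dB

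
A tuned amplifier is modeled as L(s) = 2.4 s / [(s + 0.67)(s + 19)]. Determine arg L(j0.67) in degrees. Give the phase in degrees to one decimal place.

∠(j0.67) = 90.00°
∠(j0.67 + 0.67) = arctan(0.67/0.67) = 45.00°
∠(j0.67 + 19) = arctan(0.67/19) = 2.02°
∠L(j0.67) = 90.00° − (45.00° + 2.02°) = 42.98°

43.0°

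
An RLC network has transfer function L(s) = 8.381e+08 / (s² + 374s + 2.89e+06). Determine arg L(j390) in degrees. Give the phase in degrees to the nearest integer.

-3°

∠[(j390)² + 374(j390) + 2.89e+06] = ∠[2.7379e+06 + j1.4586e+05] = 3.05°
∠L(j390) = −3.05° = -3.05°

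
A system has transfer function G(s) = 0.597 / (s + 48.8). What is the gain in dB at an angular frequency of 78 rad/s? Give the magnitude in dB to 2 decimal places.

-43.76 dB

|j78 + 48.8| = √(78² + 48.8²) = 92.01
|G(j78)| = 0.597 / 92.01 = 0.0064886
20 log₁₀(0.0064886) = -43.757 dB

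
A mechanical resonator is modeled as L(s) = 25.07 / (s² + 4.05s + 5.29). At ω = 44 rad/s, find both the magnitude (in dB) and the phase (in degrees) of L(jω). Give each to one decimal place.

|(j44)² + 4.05(j44) + 5.29| = |-1930.7 + j178.2| = 1939
|L(j44)| = 25.07 / 1939 = 0.01293
20 log₁₀(0.01293) = -37.77 dB
∠[(j44)² + 4.05(j44) + 5.29] = ∠[-1930.7 + j178.2] = 174.73°
∠L(j44) = −174.73° = -174.73°

|L| = -37.8 dB, ∠L = -174.7°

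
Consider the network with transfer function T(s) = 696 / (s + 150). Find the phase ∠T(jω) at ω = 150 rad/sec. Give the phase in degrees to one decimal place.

-45.0 deg

∠(j150 + 150) = arctan(150/150) = 45.00°
∠T(j150) = −45.00° = -45.00°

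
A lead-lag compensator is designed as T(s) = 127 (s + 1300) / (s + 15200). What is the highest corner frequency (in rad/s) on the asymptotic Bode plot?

15200 rad/s

Break frequencies occur at each pole and zero magnitude: 1300 rad/s, 15200 rad/s.
The highest is 15200 rad/s.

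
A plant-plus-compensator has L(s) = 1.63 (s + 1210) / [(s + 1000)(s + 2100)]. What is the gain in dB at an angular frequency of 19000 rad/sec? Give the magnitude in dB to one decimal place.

|j19000 + 1210| = √(19000² + 1210²) = 1.904e+04
|j19000 + 1000| = √(19000² + 1000²) = 1.903e+04
|j19000 + 2100| = √(19000² + 2100²) = 1.912e+04
|L(j19000)| = 1.63 × 1.904e+04 / (1.903e+04 × 1.912e+04) = 8.5325e-05
20 log₁₀(8.5325e-05) = -81.38 dB

-81.4 dB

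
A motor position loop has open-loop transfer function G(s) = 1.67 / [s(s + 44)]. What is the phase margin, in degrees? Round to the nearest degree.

90°

Gain crossover: |G(jω)| = 1 at ω ≈ 0.038 rad s⁻¹.
∠G(j0.038) = −90° − arctan(0.038/44) ≈ -90.05°
PM = 180° + (-90.05°) = 89.95°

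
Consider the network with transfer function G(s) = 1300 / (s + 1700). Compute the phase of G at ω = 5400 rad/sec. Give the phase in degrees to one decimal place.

-72.5°

∠(j5400 + 1700) = arctan(5400/1700) = 72.53°
∠G(j5400) = −72.53° = -72.53°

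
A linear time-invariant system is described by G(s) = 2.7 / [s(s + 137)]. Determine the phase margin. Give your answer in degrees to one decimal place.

90.0°

Gain crossover: |G(jω)| = 1 at ω ≈ 0.0197 rad/sec.
∠G(j0.0197) = −90° − arctan(0.0197/137) ≈ -90.01°
PM = 180° + (-90.01°) = 89.99°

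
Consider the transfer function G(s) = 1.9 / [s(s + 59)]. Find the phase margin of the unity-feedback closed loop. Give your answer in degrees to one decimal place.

90.0°

Gain crossover: |G(jω)| = 1 at ω ≈ 0.0322 rad s⁻¹.
∠G(j0.0322) = −90° − arctan(0.0322/59) ≈ -90.03°
PM = 180° + (-90.03°) = 89.97°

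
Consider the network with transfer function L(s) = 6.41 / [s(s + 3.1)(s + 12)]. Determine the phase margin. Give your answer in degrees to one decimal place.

86.0 deg

Gain crossover: |L(jω)| = 1 at ω ≈ 0.172 rad/s.
∠L(j0.172) = −90° − arctan(0.172/3.1) − arctan(0.172/12) ≈ -94.00°
PM = 180° + (-94.00°) = 86.00°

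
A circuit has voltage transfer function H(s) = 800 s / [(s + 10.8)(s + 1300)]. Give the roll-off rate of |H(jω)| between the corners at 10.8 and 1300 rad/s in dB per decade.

In this band the factors already past their corner are: 1 differentiator zero, pole at 10.8; net slope = 0 dB/decade.

0 dB/decade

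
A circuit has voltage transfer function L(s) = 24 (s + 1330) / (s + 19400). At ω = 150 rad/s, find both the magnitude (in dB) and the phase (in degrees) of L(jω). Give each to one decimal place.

|L| = 4.4 dB, ∠L = 6.0°

|j150 + 1330| = √(150² + 1330²) = 1338
|j150 + 19400| = √(150² + 19400²) = 1.94e+04
|L(j150)| = 24 × 1338 / 1.94e+04 = 1.6557
20 log₁₀(1.6557) = 4.38 dB
∠(j150 + 1330) = arctan(150/1330) = 6.43°
∠(j150 + 19400) = arctan(150/19400) = 0.44°
∠L(j150) = 6.43° − 0.44° = 5.99°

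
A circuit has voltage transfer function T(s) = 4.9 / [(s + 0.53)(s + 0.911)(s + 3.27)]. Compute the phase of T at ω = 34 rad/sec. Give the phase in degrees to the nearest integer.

∠(j34 + 0.53) = arctan(34/0.53) = 89.11°
∠(j34 + 0.911) = arctan(34/0.911) = 88.47°
∠(j34 + 3.27) = arctan(34/3.27) = 84.51°
∠T(j34) = − (89.11° + 88.47° + 84.51°) = -262.08°

-262°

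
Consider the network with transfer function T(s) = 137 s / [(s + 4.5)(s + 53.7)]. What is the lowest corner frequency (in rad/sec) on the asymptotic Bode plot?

Break frequencies occur at each pole and zero magnitude: 4.5 rad/sec, 53.7 rad/sec.
The lowest is 4.5 rad/sec.

4.5 rad/sec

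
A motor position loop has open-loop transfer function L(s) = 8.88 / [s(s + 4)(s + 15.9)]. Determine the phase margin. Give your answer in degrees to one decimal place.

Gain crossover: |L(jω)| = 1 at ω ≈ 0.14 rad/sec.
∠L(j0.14) = −90° − arctan(0.14/4) − arctan(0.14/15.9) ≈ -92.50°
PM = 180° + (-92.50°) = 87.50°

87.5 deg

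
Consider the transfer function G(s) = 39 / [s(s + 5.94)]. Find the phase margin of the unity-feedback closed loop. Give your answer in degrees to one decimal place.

49.8 deg

Gain crossover: |G(jω)| = 1 at ω ≈ 5.02 rad s⁻¹.
∠G(j5.02) = −90° − arctan(5.02/5.94) ≈ -130.18°
PM = 180° + (-130.18°) = 49.82°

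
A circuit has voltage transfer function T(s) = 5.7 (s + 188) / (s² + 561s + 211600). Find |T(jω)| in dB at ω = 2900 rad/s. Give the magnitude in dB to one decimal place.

|j2900 + 188| = √(2900² + 188²) = 2906
|(j2900)² + 561(j2900) + 211600| = |-8.1984e+06 + j1.6269e+06| = 8.358e+06
|T(j2900)| = 5.7 × 2906 / 8.358e+06 = 0.0019818
20 log₁₀(0.0019818) = -54.06 dB

-54.1 dB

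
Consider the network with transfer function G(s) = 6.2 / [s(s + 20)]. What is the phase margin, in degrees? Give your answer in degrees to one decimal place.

Gain crossover: |G(jω)| = 1 at ω ≈ 0.31 rad/s.
∠G(j0.31) = −90° − arctan(0.31/20) ≈ -90.89°
PM = 180° + (-90.89°) = 89.11°

89.1°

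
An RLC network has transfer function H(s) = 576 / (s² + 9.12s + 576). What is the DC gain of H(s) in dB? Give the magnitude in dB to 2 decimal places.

H(0) = 576 / 576 = 1
20 log₁₀(1) = 0.000 dB

0.00 dB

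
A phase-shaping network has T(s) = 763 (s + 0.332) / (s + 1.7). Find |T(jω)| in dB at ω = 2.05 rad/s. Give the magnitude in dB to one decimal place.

55.5 dB

|j2.05 + 0.332| = √(2.05² + 0.332²) = 2.077
|j2.05 + 1.7| = √(2.05² + 1.7²) = 2.663
|T(j2.05)| = 763 × 2.077 / 2.663 = 594.98
20 log₁₀(594.98) = 55.49 dB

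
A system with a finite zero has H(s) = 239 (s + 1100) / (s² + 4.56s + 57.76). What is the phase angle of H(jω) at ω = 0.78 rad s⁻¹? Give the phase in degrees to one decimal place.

-3.5 deg

∠(j0.78 + 1100) = arctan(0.78/1100) = 0.04°
∠[(j0.78)² + 4.56(j0.78) + 57.76] = ∠[57.152 + j3.5568] = 3.56°
∠H(j0.78) = 0.04° − 3.56° = -3.52°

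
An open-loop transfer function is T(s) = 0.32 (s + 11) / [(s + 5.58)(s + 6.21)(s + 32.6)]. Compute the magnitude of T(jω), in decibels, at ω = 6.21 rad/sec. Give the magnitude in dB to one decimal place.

|j6.21 + 11| = √(6.21² + 11²) = 12.63
|j6.21 + 5.58| = √(6.21² + 5.58²) = 8.349
|j6.21 + 6.21| = √(6.21² + 6.21²) = 8.782
|j6.21 + 32.6| = √(6.21² + 32.6²) = 33.19
|T(j6.21)| = 0.32 × 12.63 / (8.349 × 8.782 × 33.19) = 0.0016613
20 log₁₀(0.0016613) = -55.59 dB

-55.6 dB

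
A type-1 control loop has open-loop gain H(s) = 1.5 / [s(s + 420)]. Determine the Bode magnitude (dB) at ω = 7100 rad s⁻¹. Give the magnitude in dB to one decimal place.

|j7100 + 420| = √(7100² + 420²) = 7112
|j7100| = 7100
|H(j7100)| = 1.5 / (7112 × 7100) = 2.9704e-08
20 log₁₀(2.9704e-08) = -150.54 dB

-150.5 dB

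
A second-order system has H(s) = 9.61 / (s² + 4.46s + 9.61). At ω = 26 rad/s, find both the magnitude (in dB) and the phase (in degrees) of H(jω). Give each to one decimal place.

|H| = -36.9 dB, ∠H = -170.1°

|(j26)² + 4.46(j26) + 9.61| = |-666.39 + j115.96| = 676.4
|H(j26)| = 9.61 / 676.4 = 0.014207
20 log₁₀(0.014207) = -36.95 dB
∠[(j26)² + 4.46(j26) + 9.61] = ∠[-666.39 + j115.96] = 170.13°
∠H(j26) = −170.13° = -170.13°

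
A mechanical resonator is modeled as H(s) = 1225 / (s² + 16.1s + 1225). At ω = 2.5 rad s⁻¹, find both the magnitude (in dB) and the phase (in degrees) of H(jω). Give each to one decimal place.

|(j2.5)² + 16.1(j2.5) + 1225| = |1218.8 + j40.25| = 1219
|H(j2.5)| = 1225 / 1219 = 1.0046
20 log₁₀(1.0046) = 0.04 dB
∠[(j2.5)² + 16.1(j2.5) + 1225] = ∠[1218.8 + j40.25] = 1.89°
∠H(j2.5) = −1.89° = -1.89°

|H| = 0.0 dB, ∠H = -1.9°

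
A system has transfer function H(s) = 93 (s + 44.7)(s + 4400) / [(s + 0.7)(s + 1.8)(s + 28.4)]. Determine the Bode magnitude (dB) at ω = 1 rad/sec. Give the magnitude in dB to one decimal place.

108.2 dB

|j1 + 44.7| = √(1² + 44.7²) = 44.71
|j1 + 4400| = √(1² + 4400²) = 4400
|j1 + 0.7| = √(1² + 0.7²) = 1.221
|j1 + 1.8| = √(1² + 1.8²) = 2.059
|j1 + 28.4| = √(1² + 28.4²) = 28.42
|H(j1)| = 93 × 44.71 × 4400 / (1.221 × 2.059 × 28.42) = 2.5615e+05
20 log₁₀(2.5615e+05) = 108.17 dB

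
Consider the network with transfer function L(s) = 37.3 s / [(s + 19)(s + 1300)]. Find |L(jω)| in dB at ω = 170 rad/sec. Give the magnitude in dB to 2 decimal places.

|j170| = 170
|j170 + 19| = √(170² + 19²) = 171.1
|j170 + 1300| = √(170² + 1300²) = 1311
|L(j170)| = 37.3 × 170 / (171.1 × 1311) = 0.028274
20 log₁₀(0.028274) = -30.972 dB

-30.97 dB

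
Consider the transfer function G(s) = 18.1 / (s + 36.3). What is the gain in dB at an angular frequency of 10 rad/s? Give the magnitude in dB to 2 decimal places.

-6.36 dB

|j10 + 36.3| = √(10² + 36.3²) = 37.65
|G(j10)| = 18.1 / 37.65 = 0.48072
20 log₁₀(0.48072) = -6.362 dB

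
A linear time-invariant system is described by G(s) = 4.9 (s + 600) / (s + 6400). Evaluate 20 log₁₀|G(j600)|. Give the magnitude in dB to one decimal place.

|j600 + 600| = √(600² + 600²) = 848.5
|j600 + 6400| = √(600² + 6400²) = 6428
|G(j600)| = 4.9 × 848.5 / 6428 = 0.64682
20 log₁₀(0.64682) = -3.78 dB

-3.8 dB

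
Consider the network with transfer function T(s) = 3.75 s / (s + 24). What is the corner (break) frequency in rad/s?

24 rad/s

The single real pole at s = −24 gives a corner at ω = 24 rad/s.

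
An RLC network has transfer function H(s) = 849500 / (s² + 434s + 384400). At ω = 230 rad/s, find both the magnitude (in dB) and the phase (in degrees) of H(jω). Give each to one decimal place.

|(j230)² + 434(j230) + 384400| = |3.315e+05 + j99820| = 3.462e+05
|H(j230)| = 849500 / 3.462e+05 = 2.4538
20 log₁₀(2.4538) = 7.80 dB
∠[(j230)² + 434(j230) + 384400] = ∠[3.315e+05 + j99820] = 16.76°
∠H(j230) = −16.76° = -16.76°

|H| = 7.8 dB, ∠H = -16.8°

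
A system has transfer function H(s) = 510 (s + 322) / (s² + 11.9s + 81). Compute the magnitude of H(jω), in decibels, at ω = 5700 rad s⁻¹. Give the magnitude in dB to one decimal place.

-21.0 dB

|j5700 + 322| = √(5700² + 322²) = 5709
|(j5700)² + 11.9(j5700) + 81| = |-3.249e+07 + j67830| = 3.249e+07
|H(j5700)| = 510 × 5709 / 3.249e+07 = 0.089616
20 log₁₀(0.089616) = -20.95 dB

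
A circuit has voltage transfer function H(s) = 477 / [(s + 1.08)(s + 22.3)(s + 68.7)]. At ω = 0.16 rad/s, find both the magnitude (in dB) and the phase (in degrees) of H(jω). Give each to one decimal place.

|j0.16 + 1.08| = √(0.16² + 1.08²) = 1.092
|j0.16 + 22.3| = √(0.16² + 22.3²) = 22.3
|j0.16 + 68.7| = √(0.16² + 68.7²) = 68.7
|H(j0.16)| = 477 / (1.092 × 22.3 × 68.7) = 0.28517
20 log₁₀(0.28517) = -10.90 dB
∠(j0.16 + 1.08) = arctan(0.16/1.08) = 8.43°
∠(j0.16 + 22.3) = arctan(0.16/22.3) = 0.41°
∠(j0.16 + 68.7) = arctan(0.16/68.7) = 0.13°
∠H(j0.16) = − (8.43° + 0.41° + 0.13°) = -8.97°

|H| = -10.9 dB, ∠H = -9.0°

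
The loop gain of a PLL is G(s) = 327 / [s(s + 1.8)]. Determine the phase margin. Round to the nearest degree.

Gain crossover: |G(jω)| = 1 at ω ≈ 18 rad/s.
∠G(j18) = −90° − arctan(18/1.8) ≈ -174.30°
PM = 180° + (-174.30°) = 5.70°

6°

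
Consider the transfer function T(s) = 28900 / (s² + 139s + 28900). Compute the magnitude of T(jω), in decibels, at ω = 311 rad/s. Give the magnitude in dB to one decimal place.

-8.9 dB

|(j311)² + 139(j311) + 28900| = |-67821 + j43229| = 8.043e+04
|T(j311)| = 28900 / 8.043e+04 = 0.35933
20 log₁₀(0.35933) = -8.89 dB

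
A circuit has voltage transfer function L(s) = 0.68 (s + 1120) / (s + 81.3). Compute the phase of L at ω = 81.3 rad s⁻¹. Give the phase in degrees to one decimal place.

∠(j81.3 + 1120) = arctan(81.3/1120) = 4.15°
∠(j81.3 + 81.3) = arctan(81.3/81.3) = 45.00°
∠L(j81.3) = 4.15° − 45.00° = -40.85°

-40.8 deg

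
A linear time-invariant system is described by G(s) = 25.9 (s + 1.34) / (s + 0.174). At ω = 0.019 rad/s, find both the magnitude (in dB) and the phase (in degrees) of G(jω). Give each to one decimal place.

|j0.019 + 1.34| = √(0.019² + 1.34²) = 1.34
|j0.019 + 0.174| = √(0.019² + 0.174²) = 0.175
|G(j0.019)| = 25.9 × 1.34 / 0.175 = 198.3
20 log₁₀(198.3) = 45.95 dB
∠(j0.019 + 1.34) = arctan(0.019/1.34) = 0.81°
∠(j0.019 + 0.174) = arctan(0.019/0.174) = 6.23°
∠G(j0.019) = 0.81° − 6.23° = -5.42°

|G| = 45.9 dB, ∠G = -5.4°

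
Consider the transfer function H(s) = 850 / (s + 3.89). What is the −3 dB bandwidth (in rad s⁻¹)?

For a single-pole low-pass, the −3 dB point is at the pole: ω = 3.89 rad s⁻¹.

3.89 rad s⁻¹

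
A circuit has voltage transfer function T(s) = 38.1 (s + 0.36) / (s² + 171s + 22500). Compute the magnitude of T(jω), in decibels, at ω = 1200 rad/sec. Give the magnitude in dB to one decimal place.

-29.9 dB

|j1200 + 0.36| = √(1200² + 0.36²) = 1200
|(j1200)² + 171(j1200) + 22500| = |-1.4175e+06 + j2.052e+05| = 1.432e+06
|T(j1200)| = 38.1 × 1200 / 1.432e+06 = 0.031921
20 log₁₀(0.031921) = -29.92 dB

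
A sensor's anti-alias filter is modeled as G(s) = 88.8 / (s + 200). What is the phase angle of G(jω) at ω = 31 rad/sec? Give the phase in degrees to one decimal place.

∠(j31 + 200) = arctan(31/200) = 8.81°
∠G(j31) = −8.81° = -8.81°

-8.8°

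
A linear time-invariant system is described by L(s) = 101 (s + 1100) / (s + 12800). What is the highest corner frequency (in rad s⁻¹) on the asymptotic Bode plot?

12800 rad s⁻¹

Break frequencies occur at each pole and zero magnitude: 1100 rad s⁻¹, 12800 rad s⁻¹.
The highest is 12800 rad s⁻¹.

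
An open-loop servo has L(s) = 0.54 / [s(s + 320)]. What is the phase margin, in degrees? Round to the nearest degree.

Gain crossover: |L(jω)| = 1 at ω ≈ 0.00169 rad/s.
∠L(j0.00169) = −90° − arctan(0.00169/320) ≈ -90.00°
PM = 180° + (-90.00°) = 90.00°

90 deg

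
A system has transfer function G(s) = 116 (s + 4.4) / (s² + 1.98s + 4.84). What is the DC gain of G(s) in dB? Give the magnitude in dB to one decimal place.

G(0) = 116 × 4.4 / 4.84 = 105.45
20 log₁₀(105.45) = 40.46 dB

40.5 dB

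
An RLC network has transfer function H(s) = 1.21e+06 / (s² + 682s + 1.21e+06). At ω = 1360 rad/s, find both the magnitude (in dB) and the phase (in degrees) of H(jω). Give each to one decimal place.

|(j1360)² + 682(j1360) + 1.21e+06| = |-6.396e+05 + j9.2752e+05| = 1.127e+06
|H(j1360)| = 1.21e+06 / 1.127e+06 = 1.074
20 log₁₀(1.074) = 0.62 dB
∠[(j1360)² + 682(j1360) + 1.21e+06] = ∠[-6.396e+05 + j9.2752e+05] = 124.59°
∠H(j1360) = −124.59° = -124.59°

|H| = 0.6 dB, ∠H = -124.6°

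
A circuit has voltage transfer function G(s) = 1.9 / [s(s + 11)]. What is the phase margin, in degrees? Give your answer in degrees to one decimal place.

Gain crossover: |G(jω)| = 1 at ω ≈ 0.173 rad/s.
∠G(j0.173) = −90° − arctan(0.173/11) ≈ -90.90°
PM = 180° + (-90.90°) = 89.10°

89.1°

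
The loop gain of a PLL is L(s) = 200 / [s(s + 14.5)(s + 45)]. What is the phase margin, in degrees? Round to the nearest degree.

88°

Gain crossover: |L(jω)| = 1 at ω ≈ 0.306 rad s⁻¹.
∠L(j0.306) = −90° − arctan(0.306/14.5) − arctan(0.306/45) ≈ -91.60°
PM = 180° + (-91.60°) = 88.40°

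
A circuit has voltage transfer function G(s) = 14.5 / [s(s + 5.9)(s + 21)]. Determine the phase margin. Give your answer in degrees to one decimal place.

88.5°

Gain crossover: |G(jω)| = 1 at ω ≈ 0.117 rad/s.
∠G(j0.117) = −90° − arctan(0.117/5.9) − arctan(0.117/21) ≈ -91.46°
PM = 180° + (-91.46°) = 88.54°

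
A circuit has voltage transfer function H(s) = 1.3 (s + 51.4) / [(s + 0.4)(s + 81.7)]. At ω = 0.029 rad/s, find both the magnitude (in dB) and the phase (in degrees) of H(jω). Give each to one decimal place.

|j0.029 + 51.4| = √(0.029² + 51.4²) = 51.4
|j0.029 + 0.4| = √(0.029² + 0.4²) = 0.401
|j0.029 + 81.7| = √(0.029² + 81.7²) = 81.7
|H(j0.029)| = 1.3 × 51.4 / (0.401 × 81.7) = 2.0393
20 log₁₀(2.0393) = 6.19 dB
∠(j0.029 + 51.4) = arctan(0.029/51.4) = 0.03°
∠(j0.029 + 0.4) = arctan(0.029/0.4) = 4.15°
∠(j0.029 + 81.7) = arctan(0.029/81.7) = 0.02°
∠H(j0.029) = 0.03° − (4.15° + 0.02°) = -4.13°

|H| = 6.2 dB, ∠H = -4.1 deg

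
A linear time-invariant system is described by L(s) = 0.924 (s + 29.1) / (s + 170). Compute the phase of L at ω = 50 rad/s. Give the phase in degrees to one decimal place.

∠(j50 + 29.1) = arctan(50/29.1) = 59.80°
∠(j50 + 170) = arctan(50/170) = 16.39°
∠L(j50) = 59.80° − 16.39° = 43.41°

43.4 deg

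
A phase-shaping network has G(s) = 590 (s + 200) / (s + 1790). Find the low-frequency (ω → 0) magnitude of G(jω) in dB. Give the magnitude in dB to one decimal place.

36.4 dB

G(0) = 590 × 200 / 1790 = 65.922
20 log₁₀(65.922) = 36.38 dB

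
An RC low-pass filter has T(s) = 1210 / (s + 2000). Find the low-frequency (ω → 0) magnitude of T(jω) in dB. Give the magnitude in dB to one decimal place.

T(0) = 1210 / 2000 = 0.605
20 log₁₀(0.605) = -4.36 dB

-4.4 dB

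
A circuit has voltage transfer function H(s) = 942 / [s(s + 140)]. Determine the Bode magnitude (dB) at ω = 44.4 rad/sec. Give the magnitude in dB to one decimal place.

-16.8 dB

|j44.4 + 140| = √(44.4² + 140²) = 146.9
|j44.4| = 44.4
|H(j44.4)| = 942 / (146.9 × 44.4) = 0.14445
20 log₁₀(0.14445) = -16.81 dB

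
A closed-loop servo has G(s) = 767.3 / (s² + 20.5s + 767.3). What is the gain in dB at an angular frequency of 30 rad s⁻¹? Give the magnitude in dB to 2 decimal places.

|(j30)² + 20.5(j30) + 767.3| = |-132.7 + j615| = 629.2
|G(j30)| = 767.3 / 629.2 = 1.2196
20 log₁₀(1.2196) = 1.724 dB

1.72 dB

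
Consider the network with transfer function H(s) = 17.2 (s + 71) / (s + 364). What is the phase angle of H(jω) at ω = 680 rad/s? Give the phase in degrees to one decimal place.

∠(j680 + 71) = arctan(680/71) = 84.04°
∠(j680 + 364) = arctan(680/364) = 61.84°
∠H(j680) = 84.04° − 61.84° = 22.20°

22.2°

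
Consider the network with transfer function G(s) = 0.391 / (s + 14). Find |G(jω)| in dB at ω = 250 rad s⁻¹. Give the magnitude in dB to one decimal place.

|j250 + 14| = √(250² + 14²) = 250.4
|G(j250)| = 0.391 / 250.4 = 0.0015616
20 log₁₀(0.0015616) = -56.13 dB

-56.1 dB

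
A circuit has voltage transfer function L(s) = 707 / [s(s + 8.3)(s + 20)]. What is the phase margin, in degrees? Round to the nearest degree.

Gain crossover: |L(jω)| = 1 at ω ≈ 3.8 rad s⁻¹.
∠L(j3.8) = −90° − arctan(3.8/8.3) − arctan(3.8/20) ≈ -125.39°
PM = 180° + (-125.39°) = 54.61°

55°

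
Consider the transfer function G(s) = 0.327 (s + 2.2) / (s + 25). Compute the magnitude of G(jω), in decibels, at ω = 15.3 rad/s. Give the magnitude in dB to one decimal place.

|j15.3 + 2.2| = √(15.3² + 2.2²) = 15.46
|j15.3 + 25| = √(15.3² + 25²) = 29.31
|G(j15.3)| = 0.327 × 15.46 / 29.31 = 0.17245
20 log₁₀(0.17245) = -15.27 dB

-15.3 dB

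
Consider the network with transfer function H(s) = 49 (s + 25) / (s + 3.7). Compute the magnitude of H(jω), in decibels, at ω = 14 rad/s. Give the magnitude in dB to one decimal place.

|j14 + 25| = √(14² + 25²) = 28.65
|j14 + 3.7| = √(14² + 3.7²) = 14.48
|H(j14)| = 49 × 28.65 / 14.48 = 96.957
20 log₁₀(96.957) = 39.73 dB

39.7 dB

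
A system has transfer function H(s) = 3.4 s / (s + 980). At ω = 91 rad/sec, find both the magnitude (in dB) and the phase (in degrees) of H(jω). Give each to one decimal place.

|H| = -10.1 dB, ∠H = 84.7°

|j91| = 91
|j91 + 980| = √(91² + 980²) = 984.2
|H(j91)| = 3.4 × 91 / 984.2 = 0.31436
20 log₁₀(0.31436) = -10.05 dB
∠(j91) = 90.00°
∠(j91 + 980) = arctan(91/980) = 5.31°
∠H(j91) = 90.00° − 5.31° = 84.69°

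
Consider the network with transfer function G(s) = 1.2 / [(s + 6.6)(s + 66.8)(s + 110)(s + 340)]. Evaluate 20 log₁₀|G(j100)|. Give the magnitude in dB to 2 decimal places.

|j100 + 6.6| = √(100² + 6.6²) = 100.2
|j100 + 66.8| = √(100² + 66.8²) = 120.3
|j100 + 110| = √(100² + 110²) = 148.7
|j100 + 340| = √(100² + 340²) = 354.4
|G(j100)| = 1.2 / (100.2 × 120.3 × 148.7 × 354.4) = 1.8899e-09
20 log₁₀(1.8899e-09) = -174.471 dB

-174.47 dB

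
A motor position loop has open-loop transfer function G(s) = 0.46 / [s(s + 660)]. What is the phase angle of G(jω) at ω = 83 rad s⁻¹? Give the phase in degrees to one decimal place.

∠(j83 + 660) = arctan(83/660) = 7.17°
∠(j83) = 90.00°
∠G(j83) = − (7.17° + 90.00°) = -97.17°

-97.2 deg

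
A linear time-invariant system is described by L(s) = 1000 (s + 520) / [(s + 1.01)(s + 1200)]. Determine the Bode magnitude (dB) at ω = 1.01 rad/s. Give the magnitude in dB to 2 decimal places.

|j1.01 + 520| = √(1.01² + 520²) = 520
|j1.01 + 1.01| = √(1.01² + 1.01²) = 1.428
|j1.01 + 1200| = √(1.01² + 1200²) = 1200
|L(j1.01)| = 1000 × 520 / (1.428 × 1200) = 303.38
20 log₁₀(303.38) = 49.640 dB

49.64 dB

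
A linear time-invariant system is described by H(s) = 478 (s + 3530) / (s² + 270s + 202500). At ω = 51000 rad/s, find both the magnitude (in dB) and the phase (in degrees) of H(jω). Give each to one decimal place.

|j51000 + 3530| = √(51000² + 3530²) = 5.112e+04
|(j51000)² + 270(j51000) + 202500| = |-2.6008e+09 + j1.377e+07| = 2.601e+09
|H(j51000)| = 478 × 5.112e+04 / 2.601e+09 = 0.0093956
20 log₁₀(0.0093956) = -40.54 dB
∠(j51000 + 3530) = arctan(51000/3530) = 86.04°
∠[(j51000)² + 270(j51000) + 202500] = ∠[-2.6008e+09 + j1.377e+07] = 179.70°
∠H(j51000) = 86.04° − 179.70° = -93.66°

|H| = -40.5 dB, ∠H = -93.7°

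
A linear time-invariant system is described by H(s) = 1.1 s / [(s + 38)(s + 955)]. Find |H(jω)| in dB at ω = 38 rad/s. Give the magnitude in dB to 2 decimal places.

-61.79 dB

|j38| = 38
|j38 + 38| = √(38² + 38²) = 53.74
|j38 + 955| = √(38² + 955²) = 955.8
|H(j38)| = 1.1 × 38 / (53.74 × 955.8) = 0.00081382
20 log₁₀(0.00081382) = -61.789 dB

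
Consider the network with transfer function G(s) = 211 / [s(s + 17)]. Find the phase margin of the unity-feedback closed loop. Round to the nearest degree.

Gain crossover: |G(jω)| = 1 at ω ≈ 10.5 rad/sec.
∠G(j10.5) = −90° − arctan(10.5/17) ≈ -121.82°
PM = 180° + (-121.82°) = 58.18°

58°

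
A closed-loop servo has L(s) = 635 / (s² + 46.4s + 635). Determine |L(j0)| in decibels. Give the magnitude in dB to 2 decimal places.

0.00 dB

L(0) = 635 / 635 = 1
20 log₁₀(1) = 0.000 dB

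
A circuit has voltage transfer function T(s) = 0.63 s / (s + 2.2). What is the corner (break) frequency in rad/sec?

The single real pole at s = −2.2 gives a corner at ω = 2.2 rad/sec.

2.2 rad/sec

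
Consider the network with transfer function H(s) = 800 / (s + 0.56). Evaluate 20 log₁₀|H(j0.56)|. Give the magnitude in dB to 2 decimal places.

|j0.56 + 0.56| = √(0.56² + 0.56²) = 0.792
|H(j0.56)| = 800 / 0.792 = 1010.2
20 log₁₀(1010.2) = 60.088 dB

60.09 dB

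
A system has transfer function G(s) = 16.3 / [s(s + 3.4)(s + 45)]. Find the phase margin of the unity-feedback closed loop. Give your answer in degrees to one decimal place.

Gain crossover: |G(jω)| = 1 at ω ≈ 0.106 rad/s.
∠G(j0.106) = −90° − arctan(0.106/3.4) − arctan(0.106/45) ≈ -91.93°
PM = 180° + (-91.93°) = 88.07°

88.1°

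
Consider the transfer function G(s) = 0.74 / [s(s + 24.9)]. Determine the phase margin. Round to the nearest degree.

Gain crossover: |G(jω)| = 1 at ω ≈ 0.0297 rad/sec.
∠G(j0.0297) = −90° − arctan(0.0297/24.9) ≈ -90.07°
PM = 180° + (-90.07°) = 89.93°

90 deg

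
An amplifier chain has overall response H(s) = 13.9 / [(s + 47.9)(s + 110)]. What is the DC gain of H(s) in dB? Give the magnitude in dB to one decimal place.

-51.6 dB

H(0) = 13.9 / (47.9 × 110) = 0.0026381
20 log₁₀(0.0026381) = -51.57 dB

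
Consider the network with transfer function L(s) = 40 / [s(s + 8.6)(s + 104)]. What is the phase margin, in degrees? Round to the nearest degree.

Gain crossover: |L(jω)| = 1 at ω ≈ 0.0447 rad/sec.
∠L(j0.0447) = −90° − arctan(0.0447/8.6) − arctan(0.0447/104) ≈ -90.32°
PM = 180° + (-90.32°) = 89.68°

90 deg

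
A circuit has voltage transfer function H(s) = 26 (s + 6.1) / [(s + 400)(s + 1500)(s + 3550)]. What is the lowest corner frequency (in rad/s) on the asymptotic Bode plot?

Break frequencies occur at each pole and zero magnitude: 6.1 rad/s, 400 rad/s, 1500 rad/s, 3550 rad/s.
The lowest is 6.1 rad/s.

6.1 rad/s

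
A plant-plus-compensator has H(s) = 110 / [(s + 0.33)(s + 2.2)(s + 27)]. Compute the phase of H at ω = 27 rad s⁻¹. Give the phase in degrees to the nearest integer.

∠(j27 + 0.33) = arctan(27/0.33) = 89.30°
∠(j27 + 2.2) = arctan(27/2.2) = 85.34°
∠(j27 + 27) = arctan(27/27) = 45.00°
∠H(j27) = − (89.30° + 85.34° + 45.00°) = -219.64°

-220 deg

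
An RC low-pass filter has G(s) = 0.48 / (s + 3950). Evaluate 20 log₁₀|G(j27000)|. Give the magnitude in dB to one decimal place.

-95.1 dB

|j27000 + 3950| = √(27000² + 3950²) = 2.729e+04
|G(j27000)| = 0.48 / 2.729e+04 = 1.7591e-05
20 log₁₀(1.7591e-05) = -95.09 dB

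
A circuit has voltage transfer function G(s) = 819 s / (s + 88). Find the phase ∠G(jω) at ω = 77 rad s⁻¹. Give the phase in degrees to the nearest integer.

49°

∠(j77) = 90.00°
∠(j77 + 88) = arctan(77/88) = 41.19°
∠G(j77) = 90.00° − 41.19° = 48.81°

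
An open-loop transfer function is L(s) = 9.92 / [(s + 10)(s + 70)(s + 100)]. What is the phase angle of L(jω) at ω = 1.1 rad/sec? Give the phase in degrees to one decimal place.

∠(j1.1 + 10) = arctan(1.1/10) = 6.28°
∠(j1.1 + 70) = arctan(1.1/70) = 0.90°
∠(j1.1 + 100) = arctan(1.1/100) = 0.63°
∠L(j1.1) = − (6.28° + 0.90° + 0.63°) = -7.81°

-7.8 deg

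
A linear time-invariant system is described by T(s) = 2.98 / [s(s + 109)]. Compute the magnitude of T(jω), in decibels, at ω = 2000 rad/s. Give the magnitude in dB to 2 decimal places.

|j2000 + 109| = √(2000² + 109²) = 2003
|j2000| = 2000
|T(j2000)| = 2.98 / (2003 × 2000) = 7.439e-07
20 log₁₀(7.439e-07) = -122.570 dB

-122.57 dB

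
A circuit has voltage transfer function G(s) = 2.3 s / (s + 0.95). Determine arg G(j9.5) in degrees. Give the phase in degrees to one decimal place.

∠(j9.5) = 90.00°
∠(j9.5 + 0.95) = arctan(9.5/0.95) = 84.29°
∠G(j9.5) = 90.00° − 84.29° = 5.71°

5.7°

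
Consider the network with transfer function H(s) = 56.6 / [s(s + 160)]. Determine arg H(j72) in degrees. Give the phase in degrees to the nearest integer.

-114°

∠(j72 + 160) = arctan(72/160) = 24.23°
∠(j72) = 90.00°
∠H(j72) = − (24.23° + 90.00°) = -114.23°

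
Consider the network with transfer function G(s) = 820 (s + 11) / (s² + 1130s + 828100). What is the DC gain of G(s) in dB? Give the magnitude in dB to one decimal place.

G(0) = 820 × 11 / 828100 = 0.010892
20 log₁₀(0.010892) = -39.26 dB

-39.3 dB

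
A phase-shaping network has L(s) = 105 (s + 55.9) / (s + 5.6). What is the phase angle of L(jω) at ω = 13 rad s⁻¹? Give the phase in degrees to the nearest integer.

-54°

∠(j13 + 55.9) = arctan(13/55.9) = 13.09°
∠(j13 + 5.6) = arctan(13/5.6) = 66.70°
∠L(j13) = 13.09° − 66.70° = -53.60°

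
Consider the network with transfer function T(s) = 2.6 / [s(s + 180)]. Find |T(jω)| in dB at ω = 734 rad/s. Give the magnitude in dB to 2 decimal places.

-106.58 dB

|j734 + 180| = √(734² + 180²) = 755.7
|j734| = 734
|T(j734)| = 2.6 / (755.7 × 734) = 4.6871e-06
20 log₁₀(4.6871e-06) = -106.582 dB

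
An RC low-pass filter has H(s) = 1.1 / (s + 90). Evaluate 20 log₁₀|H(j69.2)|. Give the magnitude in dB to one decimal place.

|j69.2 + 90| = √(69.2² + 90²) = 113.5
|H(j69.2)| = 1.1 / 113.5 = 0.0096892
20 log₁₀(0.0096892) = -40.27 dB

-40.3 dB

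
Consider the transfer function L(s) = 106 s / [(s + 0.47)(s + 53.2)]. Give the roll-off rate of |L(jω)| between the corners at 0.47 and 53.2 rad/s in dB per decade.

In this band the factors already past their corner are: 1 differentiator zero, pole at 0.47; net slope = 0 dB/decade.

0 dB/decade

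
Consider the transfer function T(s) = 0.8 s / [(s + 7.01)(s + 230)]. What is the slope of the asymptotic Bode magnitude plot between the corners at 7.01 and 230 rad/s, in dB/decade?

In this band the factors already past their corner are: 1 differentiator zero, pole at 7.01; net slope = 0 dB/decade.

0 dB/decade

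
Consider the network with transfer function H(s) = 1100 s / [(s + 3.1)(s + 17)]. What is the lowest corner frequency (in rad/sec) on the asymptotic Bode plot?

Break frequencies occur at each pole and zero magnitude: 3.1 rad/sec, 17 rad/sec.
The lowest is 3.1 rad/sec.

3.1 rad/sec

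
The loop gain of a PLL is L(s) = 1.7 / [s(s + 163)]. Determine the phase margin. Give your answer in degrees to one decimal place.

Gain crossover: |L(jω)| = 1 at ω ≈ 0.0104 rad/s.
∠L(j0.0104) = −90° − arctan(0.0104/163) ≈ -90.00°
PM = 180° + (-90.00°) = 90.00°

90.0 deg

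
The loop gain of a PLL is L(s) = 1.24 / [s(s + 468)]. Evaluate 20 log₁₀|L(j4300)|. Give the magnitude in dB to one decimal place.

-143.5 dB

|j4300 + 468| = √(4300² + 468²) = 4325
|j4300| = 4300
|L(j4300)| = 1.24 / (4325 × 4300) = 6.667e-08
20 log₁₀(6.667e-08) = -143.52 dB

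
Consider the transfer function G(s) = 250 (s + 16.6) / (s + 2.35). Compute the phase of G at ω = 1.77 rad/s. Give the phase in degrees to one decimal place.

-30.9°

∠(j1.77 + 16.6) = arctan(1.77/16.6) = 6.09°
∠(j1.77 + 2.35) = arctan(1.77/2.35) = 36.99°
∠G(j1.77) = 6.09° − 36.99° = -30.90°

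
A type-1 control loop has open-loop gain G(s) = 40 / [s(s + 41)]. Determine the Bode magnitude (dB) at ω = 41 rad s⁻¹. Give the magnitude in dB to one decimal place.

-35.5 dB

|j41 + 41| = √(41² + 41²) = 57.98
|j41| = 41
|G(j41)| = 40 / (57.98 × 41) = 0.016826
20 log₁₀(0.016826) = -35.48 dB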